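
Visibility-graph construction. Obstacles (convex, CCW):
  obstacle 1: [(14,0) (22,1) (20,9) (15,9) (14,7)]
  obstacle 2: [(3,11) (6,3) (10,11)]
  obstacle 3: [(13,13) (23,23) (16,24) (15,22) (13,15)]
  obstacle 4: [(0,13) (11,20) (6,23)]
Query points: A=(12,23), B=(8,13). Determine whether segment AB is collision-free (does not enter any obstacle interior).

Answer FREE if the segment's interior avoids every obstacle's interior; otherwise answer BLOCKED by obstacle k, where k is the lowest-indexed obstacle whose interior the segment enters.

Obstacle 1 [(14,0) (22,1) (20,9) (15,9) (14,7)]:
  edge (14,0)–(22,1): clear
  edge (22,1)–(20,9): clear
  edge (20,9)–(15,9): clear
  edge (15,9)–(14,7): clear
  edge (14,7)–(14,0): clear
  midpoint (10,18) outside
  → clear
Obstacle 2 [(3,11) (6,3) (10,11)]:
  edge (3,11)–(6,3): clear
  edge (6,3)–(10,11): clear
  edge (10,11)–(3,11): clear
  midpoint (10,18) outside
  → clear
Obstacle 3 [(13,13) (23,23) (16,24) (15,22) (13,15)]:
  edge (13,13)–(23,23): clear
  edge (23,23)–(16,24): clear
  edge (16,24)–(15,22): clear
  edge (15,22)–(13,15): clear
  edge (13,15)–(13,13): clear
  midpoint (10,18) outside
  → clear
Obstacle 4 [(0,13) (11,20) (6,23)]:
  edge (0,13)–(11,20): crosses AB
  edge (11,20)–(6,23): crosses AB
  edge (6,23)–(0,13): clear
  → BLOCKED

BLOCKED by obstacle 4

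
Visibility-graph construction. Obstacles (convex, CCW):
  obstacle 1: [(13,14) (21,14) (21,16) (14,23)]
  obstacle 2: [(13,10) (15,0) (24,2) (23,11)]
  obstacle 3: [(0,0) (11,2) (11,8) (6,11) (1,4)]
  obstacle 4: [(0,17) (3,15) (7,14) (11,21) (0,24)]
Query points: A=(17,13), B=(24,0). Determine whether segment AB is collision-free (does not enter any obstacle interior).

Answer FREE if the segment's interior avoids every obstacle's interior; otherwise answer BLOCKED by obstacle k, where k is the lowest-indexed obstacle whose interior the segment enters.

BLOCKED by obstacle 2

Obstacle 1 [(13,14) (21,14) (21,16) (14,23)]:
  edge (13,14)–(21,14): clear
  edge (21,14)–(21,16): clear
  edge (21,16)–(14,23): clear
  edge (14,23)–(13,14): clear
  midpoint (41/2,13/2) outside
  → clear
Obstacle 2 [(13,10) (15,0) (24,2) (23,11)]:
  edge (13,10)–(15,0): clear
  edge (15,0)–(24,2): crosses AB
  edge (24,2)–(23,11): clear
  edge (23,11)–(13,10): crosses AB
  → BLOCKED
Obstacle 3 [(0,0) (11,2) (11,8) (6,11) (1,4)]:
  edge (0,0)–(11,2): clear
  edge (11,2)–(11,8): clear
  edge (11,8)–(6,11): clear
  edge (6,11)–(1,4): clear
  edge (1,4)–(0,0): clear
  midpoint (41/2,13/2) outside
  → clear
Obstacle 4 [(0,17) (3,15) (7,14) (11,21) (0,24)]:
  edge (0,17)–(3,15): clear
  edge (3,15)–(7,14): clear
  edge (7,14)–(11,21): clear
  edge (11,21)–(0,24): clear
  edge (0,24)–(0,17): clear
  midpoint (41/2,13/2) outside
  → clear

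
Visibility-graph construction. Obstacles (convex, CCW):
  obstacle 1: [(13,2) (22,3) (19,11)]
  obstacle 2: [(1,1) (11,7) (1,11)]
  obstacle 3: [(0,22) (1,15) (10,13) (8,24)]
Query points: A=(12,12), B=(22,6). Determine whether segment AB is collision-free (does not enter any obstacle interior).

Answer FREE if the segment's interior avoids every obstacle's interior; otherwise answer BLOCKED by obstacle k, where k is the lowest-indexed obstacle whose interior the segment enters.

Obstacle 1 [(13,2) (22,3) (19,11)]:
  edge (13,2)–(22,3): clear
  edge (22,3)–(19,11): crosses AB
  edge (19,11)–(13,2): crosses AB
  → BLOCKED
Obstacle 2 [(1,1) (11,7) (1,11)]:
  edge (1,1)–(11,7): clear
  edge (11,7)–(1,11): clear
  edge (1,11)–(1,1): clear
  midpoint (17,9) outside
  → clear
Obstacle 3 [(0,22) (1,15) (10,13) (8,24)]:
  edge (0,22)–(1,15): clear
  edge (1,15)–(10,13): clear
  edge (10,13)–(8,24): clear
  edge (8,24)–(0,22): clear
  midpoint (17,9) outside
  → clear

BLOCKED by obstacle 1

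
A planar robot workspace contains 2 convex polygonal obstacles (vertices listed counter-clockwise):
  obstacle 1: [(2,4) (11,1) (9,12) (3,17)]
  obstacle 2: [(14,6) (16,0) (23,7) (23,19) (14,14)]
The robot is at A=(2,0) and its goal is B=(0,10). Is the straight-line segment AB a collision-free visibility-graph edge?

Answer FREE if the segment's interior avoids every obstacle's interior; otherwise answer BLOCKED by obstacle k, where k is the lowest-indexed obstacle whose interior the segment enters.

FREE

Obstacle 1 [(2,4) (11,1) (9,12) (3,17)]:
  edge (2,4)–(11,1): clear
  edge (11,1)–(9,12): clear
  edge (9,12)–(3,17): clear
  edge (3,17)–(2,4): clear
  midpoint (1,5) outside
  → clear
Obstacle 2 [(14,6) (16,0) (23,7) (23,19) (14,14)]:
  edge (14,6)–(16,0): clear
  edge (16,0)–(23,7): clear
  edge (23,7)–(23,19): clear
  edge (23,19)–(14,14): clear
  edge (14,14)–(14,6): clear
  midpoint (1,5) outside
  → clear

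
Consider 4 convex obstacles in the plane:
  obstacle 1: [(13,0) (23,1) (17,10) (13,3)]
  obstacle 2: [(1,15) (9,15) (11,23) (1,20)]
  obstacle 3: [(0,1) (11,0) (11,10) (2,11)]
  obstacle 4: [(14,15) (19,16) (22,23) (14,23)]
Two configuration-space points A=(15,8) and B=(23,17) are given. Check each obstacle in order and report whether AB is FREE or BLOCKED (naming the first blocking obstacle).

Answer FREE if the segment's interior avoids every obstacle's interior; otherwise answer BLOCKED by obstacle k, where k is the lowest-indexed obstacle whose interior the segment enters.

FREE

Obstacle 1 [(13,0) (23,1) (17,10) (13,3)]:
  edge (13,0)–(23,1): clear
  edge (23,1)–(17,10): clear
  edge (17,10)–(13,3): clear
  edge (13,3)–(13,0): clear
  midpoint (19,25/2) outside
  → clear
Obstacle 2 [(1,15) (9,15) (11,23) (1,20)]:
  edge (1,15)–(9,15): clear
  edge (9,15)–(11,23): clear
  edge (11,23)–(1,20): clear
  edge (1,20)–(1,15): clear
  midpoint (19,25/2) outside
  → clear
Obstacle 3 [(0,1) (11,0) (11,10) (2,11)]:
  edge (0,1)–(11,0): clear
  edge (11,0)–(11,10): clear
  edge (11,10)–(2,11): clear
  edge (2,11)–(0,1): clear
  midpoint (19,25/2) outside
  → clear
Obstacle 4 [(14,15) (19,16) (22,23) (14,23)]:
  edge (14,15)–(19,16): clear
  edge (19,16)–(22,23): clear
  edge (22,23)–(14,23): clear
  edge (14,23)–(14,15): clear
  midpoint (19,25/2) outside
  → clear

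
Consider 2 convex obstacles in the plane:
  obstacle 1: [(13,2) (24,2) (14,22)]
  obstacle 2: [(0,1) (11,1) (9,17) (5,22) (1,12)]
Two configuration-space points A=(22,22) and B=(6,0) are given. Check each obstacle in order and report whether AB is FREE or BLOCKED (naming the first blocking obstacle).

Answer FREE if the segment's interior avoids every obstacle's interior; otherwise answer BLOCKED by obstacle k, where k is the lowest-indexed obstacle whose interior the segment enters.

BLOCKED by obstacle 1

Obstacle 1 [(13,2) (24,2) (14,22)]:
  edge (13,2)–(24,2): clear
  edge (24,2)–(14,22): crosses AB
  edge (14,22)–(13,2): crosses AB
  → BLOCKED
Obstacle 2 [(0,1) (11,1) (9,17) (5,22) (1,12)]:
  edge (0,1)–(11,1): crosses AB
  edge (11,1)–(9,17): crosses AB
  edge (9,17)–(5,22): clear
  edge (5,22)–(1,12): clear
  edge (1,12)–(0,1): clear
  → BLOCKED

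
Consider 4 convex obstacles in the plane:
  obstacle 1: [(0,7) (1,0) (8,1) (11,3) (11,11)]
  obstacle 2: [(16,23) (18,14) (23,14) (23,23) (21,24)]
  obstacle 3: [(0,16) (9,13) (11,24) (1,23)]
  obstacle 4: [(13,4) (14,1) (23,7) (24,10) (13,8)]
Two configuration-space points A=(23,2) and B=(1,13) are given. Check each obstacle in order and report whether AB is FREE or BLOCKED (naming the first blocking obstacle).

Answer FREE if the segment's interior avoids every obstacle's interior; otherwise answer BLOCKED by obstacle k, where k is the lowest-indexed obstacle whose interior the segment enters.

BLOCKED by obstacle 1

Obstacle 1 [(0,7) (1,0) (8,1) (11,3) (11,11)]:
  edge (0,7)–(1,0): clear
  edge (1,0)–(8,1): clear
  edge (8,1)–(11,3): clear
  edge (11,3)–(11,11): crosses AB
  edge (11,11)–(0,7): crosses AB
  → BLOCKED
Obstacle 2 [(16,23) (18,14) (23,14) (23,23) (21,24)]:
  edge (16,23)–(18,14): clear
  edge (18,14)–(23,14): clear
  edge (23,14)–(23,23): clear
  edge (23,23)–(21,24): clear
  edge (21,24)–(16,23): clear
  midpoint (12,15/2) outside
  → clear
Obstacle 3 [(0,16) (9,13) (11,24) (1,23)]:
  edge (0,16)–(9,13): clear
  edge (9,13)–(11,24): clear
  edge (11,24)–(1,23): clear
  edge (1,23)–(0,16): clear
  midpoint (12,15/2) outside
  → clear
Obstacle 4 [(13,4) (14,1) (23,7) (24,10) (13,8)]:
  edge (13,4)–(14,1): clear
  edge (14,1)–(23,7): crosses AB
  edge (23,7)–(24,10): clear
  edge (24,10)–(13,8): clear
  edge (13,8)–(13,4): crosses AB
  → BLOCKED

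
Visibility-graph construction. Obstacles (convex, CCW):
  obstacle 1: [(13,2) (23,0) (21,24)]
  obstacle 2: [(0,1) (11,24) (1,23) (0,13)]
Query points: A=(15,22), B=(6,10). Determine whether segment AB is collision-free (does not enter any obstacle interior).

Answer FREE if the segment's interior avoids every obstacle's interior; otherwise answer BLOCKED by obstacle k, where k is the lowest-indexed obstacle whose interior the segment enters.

FREE

Obstacle 1 [(13,2) (23,0) (21,24)]:
  edge (13,2)–(23,0): clear
  edge (23,0)–(21,24): clear
  edge (21,24)–(13,2): clear
  midpoint (21/2,16) outside
  → clear
Obstacle 2 [(0,1) (11,24) (1,23) (0,13)]:
  edge (0,1)–(11,24): clear
  edge (11,24)–(1,23): clear
  edge (1,23)–(0,13): clear
  edge (0,13)–(0,1): clear
  midpoint (21/2,16) outside
  → clear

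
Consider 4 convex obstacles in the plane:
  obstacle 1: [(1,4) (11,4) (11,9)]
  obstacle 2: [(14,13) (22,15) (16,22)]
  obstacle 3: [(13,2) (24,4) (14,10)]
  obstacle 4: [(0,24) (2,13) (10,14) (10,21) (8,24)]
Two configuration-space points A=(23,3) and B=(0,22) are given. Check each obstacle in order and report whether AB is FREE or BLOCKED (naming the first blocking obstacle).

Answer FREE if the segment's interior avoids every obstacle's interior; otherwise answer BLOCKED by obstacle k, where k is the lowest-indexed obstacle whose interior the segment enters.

Obstacle 1 [(1,4) (11,4) (11,9)]:
  edge (1,4)–(11,4): clear
  edge (11,4)–(11,9): clear
  edge (11,9)–(1,4): clear
  midpoint (23/2,25/2) outside
  → clear
Obstacle 2 [(14,13) (22,15) (16,22)]:
  edge (14,13)–(22,15): clear
  edge (22,15)–(16,22): clear
  edge (16,22)–(14,13): clear
  midpoint (23/2,25/2) outside
  → clear
Obstacle 3 [(13,2) (24,4) (14,10)]:
  edge (13,2)–(24,4): crosses AB
  edge (24,4)–(14,10): crosses AB
  edge (14,10)–(13,2): clear
  → BLOCKED
Obstacle 4 [(0,24) (2,13) (10,14) (10,21) (8,24)]:
  edge (0,24)–(2,13): crosses AB
  edge (2,13)–(10,14): crosses AB
  edge (10,14)–(10,21): clear
  edge (10,21)–(8,24): clear
  edge (8,24)–(0,24): clear
  → BLOCKED

BLOCKED by obstacle 3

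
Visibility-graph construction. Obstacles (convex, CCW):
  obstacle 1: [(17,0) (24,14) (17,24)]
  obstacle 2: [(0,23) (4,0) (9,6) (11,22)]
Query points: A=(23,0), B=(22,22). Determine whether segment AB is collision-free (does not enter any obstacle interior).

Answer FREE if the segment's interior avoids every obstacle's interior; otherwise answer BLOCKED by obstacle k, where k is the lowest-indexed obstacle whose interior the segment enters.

BLOCKED by obstacle 1

Obstacle 1 [(17,0) (24,14) (17,24)]:
  edge (17,0)–(24,14): crosses AB
  edge (24,14)–(17,24): crosses AB
  edge (17,24)–(17,0): clear
  → BLOCKED
Obstacle 2 [(0,23) (4,0) (9,6) (11,22)]:
  edge (0,23)–(4,0): clear
  edge (4,0)–(9,6): clear
  edge (9,6)–(11,22): clear
  edge (11,22)–(0,23): clear
  midpoint (45/2,11) outside
  → clear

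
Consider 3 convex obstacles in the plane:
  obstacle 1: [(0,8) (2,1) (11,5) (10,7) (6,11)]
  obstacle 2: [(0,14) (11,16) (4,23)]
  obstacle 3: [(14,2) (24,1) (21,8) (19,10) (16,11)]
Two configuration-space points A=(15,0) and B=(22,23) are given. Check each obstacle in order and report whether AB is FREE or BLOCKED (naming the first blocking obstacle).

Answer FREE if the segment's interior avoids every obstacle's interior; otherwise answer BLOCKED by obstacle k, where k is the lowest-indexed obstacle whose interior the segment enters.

Obstacle 1 [(0,8) (2,1) (11,5) (10,7) (6,11)]:
  edge (0,8)–(2,1): clear
  edge (2,1)–(11,5): clear
  edge (11,5)–(10,7): clear
  edge (10,7)–(6,11): clear
  edge (6,11)–(0,8): clear
  midpoint (37/2,23/2) outside
  → clear
Obstacle 2 [(0,14) (11,16) (4,23)]:
  edge (0,14)–(11,16): clear
  edge (11,16)–(4,23): clear
  edge (4,23)–(0,14): clear
  midpoint (37/2,23/2) outside
  → clear
Obstacle 3 [(14,2) (24,1) (21,8) (19,10) (16,11)]:
  edge (14,2)–(24,1): crosses AB
  edge (24,1)–(21,8): clear
  edge (21,8)–(19,10): clear
  edge (19,10)–(16,11): crosses AB
  edge (16,11)–(14,2): clear
  → BLOCKED

BLOCKED by obstacle 3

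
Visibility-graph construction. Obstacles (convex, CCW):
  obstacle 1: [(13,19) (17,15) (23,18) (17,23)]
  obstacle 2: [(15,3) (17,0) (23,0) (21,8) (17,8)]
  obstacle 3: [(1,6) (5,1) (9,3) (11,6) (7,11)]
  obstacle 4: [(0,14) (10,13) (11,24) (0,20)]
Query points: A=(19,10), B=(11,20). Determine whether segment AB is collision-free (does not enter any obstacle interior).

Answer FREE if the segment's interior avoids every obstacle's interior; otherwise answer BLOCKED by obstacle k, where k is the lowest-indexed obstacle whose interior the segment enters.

Obstacle 1 [(13,19) (17,15) (23,18) (17,23)]:
  edge (13,19)–(17,15): clear
  edge (17,15)–(23,18): clear
  edge (23,18)–(17,23): clear
  edge (17,23)–(13,19): clear
  midpoint (15,15) outside
  → clear
Obstacle 2 [(15,3) (17,0) (23,0) (21,8) (17,8)]:
  edge (15,3)–(17,0): clear
  edge (17,0)–(23,0): clear
  edge (23,0)–(21,8): clear
  edge (21,8)–(17,8): clear
  edge (17,8)–(15,3): clear
  midpoint (15,15) outside
  → clear
Obstacle 3 [(1,6) (5,1) (9,3) (11,6) (7,11)]:
  edge (1,6)–(5,1): clear
  edge (5,1)–(9,3): clear
  edge (9,3)–(11,6): clear
  edge (11,6)–(7,11): clear
  edge (7,11)–(1,6): clear
  midpoint (15,15) outside
  → clear
Obstacle 4 [(0,14) (10,13) (11,24) (0,20)]:
  edge (0,14)–(10,13): clear
  edge (10,13)–(11,24): clear
  edge (11,24)–(0,20): clear
  edge (0,20)–(0,14): clear
  midpoint (15,15) outside
  → clear

FREE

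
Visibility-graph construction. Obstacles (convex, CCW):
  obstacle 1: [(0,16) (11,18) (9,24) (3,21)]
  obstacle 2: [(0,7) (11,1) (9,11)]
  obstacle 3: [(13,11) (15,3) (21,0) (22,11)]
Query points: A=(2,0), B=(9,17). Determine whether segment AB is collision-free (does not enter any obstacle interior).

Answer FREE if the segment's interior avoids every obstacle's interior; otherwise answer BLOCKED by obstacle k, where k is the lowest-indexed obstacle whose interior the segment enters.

BLOCKED by obstacle 2

Obstacle 1 [(0,16) (11,18) (9,24) (3,21)]:
  edge (0,16)–(11,18): clear
  edge (11,18)–(9,24): clear
  edge (9,24)–(3,21): clear
  edge (3,21)–(0,16): clear
  midpoint (11/2,17/2) outside
  → clear
Obstacle 2 [(0,7) (11,1) (9,11)]:
  edge (0,7)–(11,1): crosses AB
  edge (11,1)–(9,11): clear
  edge (9,11)–(0,7): crosses AB
  → BLOCKED
Obstacle 3 [(13,11) (15,3) (21,0) (22,11)]:
  edge (13,11)–(15,3): clear
  edge (15,3)–(21,0): clear
  edge (21,0)–(22,11): clear
  edge (22,11)–(13,11): clear
  midpoint (11/2,17/2) outside
  → clear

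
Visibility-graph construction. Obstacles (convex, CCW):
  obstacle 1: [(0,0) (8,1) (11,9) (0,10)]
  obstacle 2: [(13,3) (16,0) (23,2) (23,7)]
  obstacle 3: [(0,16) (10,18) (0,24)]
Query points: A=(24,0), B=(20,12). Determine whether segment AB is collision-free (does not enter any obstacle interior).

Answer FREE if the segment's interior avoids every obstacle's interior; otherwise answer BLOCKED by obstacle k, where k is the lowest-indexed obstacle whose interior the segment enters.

BLOCKED by obstacle 2

Obstacle 1 [(0,0) (8,1) (11,9) (0,10)]:
  edge (0,0)–(8,1): clear
  edge (8,1)–(11,9): clear
  edge (11,9)–(0,10): clear
  edge (0,10)–(0,0): clear
  midpoint (22,6) outside
  → clear
Obstacle 2 [(13,3) (16,0) (23,2) (23,7)]:
  edge (13,3)–(16,0): clear
  edge (16,0)–(23,2): clear
  edge (23,2)–(23,7): crosses AB
  edge (23,7)–(13,3): crosses AB
  → BLOCKED
Obstacle 3 [(0,16) (10,18) (0,24)]:
  edge (0,16)–(10,18): clear
  edge (10,18)–(0,24): clear
  edge (0,24)–(0,16): clear
  midpoint (22,6) outside
  → clear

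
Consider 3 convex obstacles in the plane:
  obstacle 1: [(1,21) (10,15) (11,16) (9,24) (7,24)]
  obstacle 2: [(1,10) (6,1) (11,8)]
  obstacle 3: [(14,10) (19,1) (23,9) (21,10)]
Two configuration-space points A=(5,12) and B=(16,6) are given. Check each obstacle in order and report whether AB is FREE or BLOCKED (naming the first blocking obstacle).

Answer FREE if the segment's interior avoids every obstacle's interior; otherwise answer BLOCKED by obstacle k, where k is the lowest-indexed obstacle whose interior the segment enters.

Obstacle 1 [(1,21) (10,15) (11,16) (9,24) (7,24)]:
  edge (1,21)–(10,15): clear
  edge (10,15)–(11,16): clear
  edge (11,16)–(9,24): clear
  edge (9,24)–(7,24): clear
  edge (7,24)–(1,21): clear
  midpoint (21/2,9) outside
  → clear
Obstacle 2 [(1,10) (6,1) (11,8)]:
  edge (1,10)–(6,1): clear
  edge (6,1)–(11,8): clear
  edge (11,8)–(1,10): clear
  midpoint (21/2,9) outside
  → clear
Obstacle 3 [(14,10) (19,1) (23,9) (21,10)]:
  edge (14,10)–(19,1): clear
  edge (19,1)–(23,9): clear
  edge (23,9)–(21,10): clear
  edge (21,10)–(14,10): clear
  midpoint (21/2,9) outside
  → clear

FREE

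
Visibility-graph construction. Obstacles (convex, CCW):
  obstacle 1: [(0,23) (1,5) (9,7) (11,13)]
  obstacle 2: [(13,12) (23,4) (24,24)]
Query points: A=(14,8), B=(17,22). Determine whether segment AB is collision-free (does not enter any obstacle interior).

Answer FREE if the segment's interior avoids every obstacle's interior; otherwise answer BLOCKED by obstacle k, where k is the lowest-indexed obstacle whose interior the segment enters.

Obstacle 1 [(0,23) (1,5) (9,7) (11,13)]:
  edge (0,23)–(1,5): clear
  edge (1,5)–(9,7): clear
  edge (9,7)–(11,13): clear
  edge (11,13)–(0,23): clear
  midpoint (31/2,15) outside
  → clear
Obstacle 2 [(13,12) (23,4) (24,24)]:
  edge (13,12)–(23,4): crosses AB
  edge (23,4)–(24,24): clear
  edge (24,24)–(13,12): crosses AB
  → BLOCKED

BLOCKED by obstacle 2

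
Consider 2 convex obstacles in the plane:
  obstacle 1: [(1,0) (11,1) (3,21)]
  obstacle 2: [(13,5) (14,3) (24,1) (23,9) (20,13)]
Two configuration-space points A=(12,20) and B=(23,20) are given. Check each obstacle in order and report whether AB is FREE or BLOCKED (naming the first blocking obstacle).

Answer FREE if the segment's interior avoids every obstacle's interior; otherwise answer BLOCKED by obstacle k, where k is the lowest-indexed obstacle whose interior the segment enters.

FREE

Obstacle 1 [(1,0) (11,1) (3,21)]:
  edge (1,0)–(11,1): clear
  edge (11,1)–(3,21): clear
  edge (3,21)–(1,0): clear
  midpoint (35/2,20) outside
  → clear
Obstacle 2 [(13,5) (14,3) (24,1) (23,9) (20,13)]:
  edge (13,5)–(14,3): clear
  edge (14,3)–(24,1): clear
  edge (24,1)–(23,9): clear
  edge (23,9)–(20,13): clear
  edge (20,13)–(13,5): clear
  midpoint (35/2,20) outside
  → clear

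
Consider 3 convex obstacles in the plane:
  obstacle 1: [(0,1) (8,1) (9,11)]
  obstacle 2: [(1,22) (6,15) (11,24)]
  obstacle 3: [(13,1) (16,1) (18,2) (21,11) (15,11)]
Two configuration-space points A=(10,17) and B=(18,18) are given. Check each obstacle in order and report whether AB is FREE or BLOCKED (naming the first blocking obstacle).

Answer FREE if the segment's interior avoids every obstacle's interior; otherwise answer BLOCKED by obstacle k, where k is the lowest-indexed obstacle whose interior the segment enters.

FREE

Obstacle 1 [(0,1) (8,1) (9,11)]:
  edge (0,1)–(8,1): clear
  edge (8,1)–(9,11): clear
  edge (9,11)–(0,1): clear
  midpoint (14,35/2) outside
  → clear
Obstacle 2 [(1,22) (6,15) (11,24)]:
  edge (1,22)–(6,15): clear
  edge (6,15)–(11,24): clear
  edge (11,24)–(1,22): clear
  midpoint (14,35/2) outside
  → clear
Obstacle 3 [(13,1) (16,1) (18,2) (21,11) (15,11)]:
  edge (13,1)–(16,1): clear
  edge (16,1)–(18,2): clear
  edge (18,2)–(21,11): clear
  edge (21,11)–(15,11): clear
  edge (15,11)–(13,1): clear
  midpoint (14,35/2) outside
  → clear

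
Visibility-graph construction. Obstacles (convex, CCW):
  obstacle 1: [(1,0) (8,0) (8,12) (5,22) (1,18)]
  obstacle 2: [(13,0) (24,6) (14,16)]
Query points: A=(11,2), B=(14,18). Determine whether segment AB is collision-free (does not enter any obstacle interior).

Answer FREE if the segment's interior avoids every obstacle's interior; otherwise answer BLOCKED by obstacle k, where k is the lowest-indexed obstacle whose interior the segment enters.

FREE

Obstacle 1 [(1,0) (8,0) (8,12) (5,22) (1,18)]:
  edge (1,0)–(8,0): clear
  edge (8,0)–(8,12): clear
  edge (8,12)–(5,22): clear
  edge (5,22)–(1,18): clear
  edge (1,18)–(1,0): clear
  midpoint (25/2,10) outside
  → clear
Obstacle 2 [(13,0) (24,6) (14,16)]:
  edge (13,0)–(24,6): clear
  edge (24,6)–(14,16): clear
  edge (14,16)–(13,0): clear
  midpoint (25/2,10) outside
  → clear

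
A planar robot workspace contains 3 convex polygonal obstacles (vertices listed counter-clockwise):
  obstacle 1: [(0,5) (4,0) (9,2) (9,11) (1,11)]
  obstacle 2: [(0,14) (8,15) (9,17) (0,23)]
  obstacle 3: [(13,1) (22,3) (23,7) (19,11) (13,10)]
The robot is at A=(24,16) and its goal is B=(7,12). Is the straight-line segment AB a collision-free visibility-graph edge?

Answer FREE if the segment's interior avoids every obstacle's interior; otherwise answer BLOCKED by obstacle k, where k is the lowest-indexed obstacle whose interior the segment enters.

FREE

Obstacle 1 [(0,5) (4,0) (9,2) (9,11) (1,11)]:
  edge (0,5)–(4,0): clear
  edge (4,0)–(9,2): clear
  edge (9,2)–(9,11): clear
  edge (9,11)–(1,11): clear
  edge (1,11)–(0,5): clear
  midpoint (31/2,14) outside
  → clear
Obstacle 2 [(0,14) (8,15) (9,17) (0,23)]:
  edge (0,14)–(8,15): clear
  edge (8,15)–(9,17): clear
  edge (9,17)–(0,23): clear
  edge (0,23)–(0,14): clear
  midpoint (31/2,14) outside
  → clear
Obstacle 3 [(13,1) (22,3) (23,7) (19,11) (13,10)]:
  edge (13,1)–(22,3): clear
  edge (22,3)–(23,7): clear
  edge (23,7)–(19,11): clear
  edge (19,11)–(13,10): clear
  edge (13,10)–(13,1): clear
  midpoint (31/2,14) outside
  → clear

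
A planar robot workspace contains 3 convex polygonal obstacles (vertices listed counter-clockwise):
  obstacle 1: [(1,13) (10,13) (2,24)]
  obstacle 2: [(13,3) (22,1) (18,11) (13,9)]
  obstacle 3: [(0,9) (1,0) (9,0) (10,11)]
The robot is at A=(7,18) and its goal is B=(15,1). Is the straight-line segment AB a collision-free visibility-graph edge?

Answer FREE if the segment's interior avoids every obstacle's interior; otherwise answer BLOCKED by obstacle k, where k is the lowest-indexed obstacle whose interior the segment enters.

BLOCKED by obstacle 1

Obstacle 1 [(1,13) (10,13) (2,24)]:
  edge (1,13)–(10,13): crosses AB
  edge (10,13)–(2,24): crosses AB
  edge (2,24)–(1,13): clear
  → BLOCKED
Obstacle 2 [(13,3) (22,1) (18,11) (13,9)]:
  edge (13,3)–(22,1): crosses AB
  edge (22,1)–(18,11): clear
  edge (18,11)–(13,9): clear
  edge (13,9)–(13,3): crosses AB
  → BLOCKED
Obstacle 3 [(0,9) (1,0) (9,0) (10,11)]:
  edge (0,9)–(1,0): clear
  edge (1,0)–(9,0): clear
  edge (9,0)–(10,11): clear
  edge (10,11)–(0,9): clear
  midpoint (11,19/2) outside
  → clear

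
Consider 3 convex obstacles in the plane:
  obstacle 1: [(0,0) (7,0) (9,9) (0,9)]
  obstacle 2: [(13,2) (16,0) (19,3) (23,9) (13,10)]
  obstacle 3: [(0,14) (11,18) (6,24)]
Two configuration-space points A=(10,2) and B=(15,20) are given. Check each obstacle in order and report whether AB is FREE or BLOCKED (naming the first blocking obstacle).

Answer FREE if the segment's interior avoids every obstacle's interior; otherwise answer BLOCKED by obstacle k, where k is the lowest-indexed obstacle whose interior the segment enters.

Obstacle 1 [(0,0) (7,0) (9,9) (0,9)]:
  edge (0,0)–(7,0): clear
  edge (7,0)–(9,9): clear
  edge (9,9)–(0,9): clear
  edge (0,9)–(0,0): clear
  midpoint (25/2,11) outside
  → clear
Obstacle 2 [(13,2) (16,0) (19,3) (23,9) (13,10)]:
  edge (13,2)–(16,0): clear
  edge (16,0)–(19,3): clear
  edge (19,3)–(23,9): clear
  edge (23,9)–(13,10): clear
  edge (13,10)–(13,2): clear
  midpoint (25/2,11) outside
  → clear
Obstacle 3 [(0,14) (11,18) (6,24)]:
  edge (0,14)–(11,18): clear
  edge (11,18)–(6,24): clear
  edge (6,24)–(0,14): clear
  midpoint (25/2,11) outside
  → clear

FREE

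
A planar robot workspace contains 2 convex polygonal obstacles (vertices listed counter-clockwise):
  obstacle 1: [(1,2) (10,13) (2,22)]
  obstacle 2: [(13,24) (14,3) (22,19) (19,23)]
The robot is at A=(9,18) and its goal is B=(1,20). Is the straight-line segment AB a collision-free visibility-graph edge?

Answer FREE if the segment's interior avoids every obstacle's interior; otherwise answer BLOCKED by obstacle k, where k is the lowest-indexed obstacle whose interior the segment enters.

Obstacle 1 [(1,2) (10,13) (2,22)]:
  edge (1,2)–(10,13): clear
  edge (10,13)–(2,22): crosses AB
  edge (2,22)–(1,2): crosses AB
  → BLOCKED
Obstacle 2 [(13,24) (14,3) (22,19) (19,23)]:
  edge (13,24)–(14,3): clear
  edge (14,3)–(22,19): clear
  edge (22,19)–(19,23): clear
  edge (19,23)–(13,24): clear
  midpoint (5,19) outside
  → clear

BLOCKED by obstacle 1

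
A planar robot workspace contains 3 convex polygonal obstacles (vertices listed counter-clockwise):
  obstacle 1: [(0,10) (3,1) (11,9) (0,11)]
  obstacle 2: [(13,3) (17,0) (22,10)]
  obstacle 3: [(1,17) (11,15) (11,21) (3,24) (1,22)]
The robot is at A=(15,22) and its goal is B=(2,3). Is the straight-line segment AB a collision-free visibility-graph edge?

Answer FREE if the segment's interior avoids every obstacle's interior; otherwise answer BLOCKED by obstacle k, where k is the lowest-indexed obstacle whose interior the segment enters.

Obstacle 1 [(0,10) (3,1) (11,9) (0,11)]:
  edge (0,10)–(3,1): crosses AB
  edge (3,1)–(11,9): clear
  edge (11,9)–(0,11): crosses AB
  edge (0,11)–(0,10): clear
  → BLOCKED
Obstacle 2 [(13,3) (17,0) (22,10)]:
  edge (13,3)–(17,0): clear
  edge (17,0)–(22,10): clear
  edge (22,10)–(13,3): clear
  midpoint (17/2,25/2) outside
  → clear
Obstacle 3 [(1,17) (11,15) (11,21) (3,24) (1,22)]:
  edge (1,17)–(11,15): crosses AB
  edge (11,15)–(11,21): crosses AB
  edge (11,21)–(3,24): clear
  edge (3,24)–(1,22): clear
  edge (1,22)–(1,17): clear
  → BLOCKED

BLOCKED by obstacle 1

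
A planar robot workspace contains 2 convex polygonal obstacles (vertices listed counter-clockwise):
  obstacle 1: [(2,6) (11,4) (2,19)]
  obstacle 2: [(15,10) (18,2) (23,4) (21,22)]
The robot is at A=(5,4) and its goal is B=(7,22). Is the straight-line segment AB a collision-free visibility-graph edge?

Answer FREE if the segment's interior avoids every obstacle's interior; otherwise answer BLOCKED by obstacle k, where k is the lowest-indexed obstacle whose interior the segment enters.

Obstacle 1 [(2,6) (11,4) (2,19)]:
  edge (2,6)–(11,4): crosses AB
  edge (11,4)–(2,19): crosses AB
  edge (2,19)–(2,6): clear
  → BLOCKED
Obstacle 2 [(15,10) (18,2) (23,4) (21,22)]:
  edge (15,10)–(18,2): clear
  edge (18,2)–(23,4): clear
  edge (23,4)–(21,22): clear
  edge (21,22)–(15,10): clear
  midpoint (6,13) outside
  → clear

BLOCKED by obstacle 1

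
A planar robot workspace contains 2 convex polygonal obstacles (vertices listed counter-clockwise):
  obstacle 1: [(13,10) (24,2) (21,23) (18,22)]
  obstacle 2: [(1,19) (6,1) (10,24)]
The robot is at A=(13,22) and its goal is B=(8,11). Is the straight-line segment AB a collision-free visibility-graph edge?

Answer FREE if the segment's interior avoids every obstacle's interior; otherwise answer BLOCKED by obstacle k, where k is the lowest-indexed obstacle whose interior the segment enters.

Obstacle 1 [(13,10) (24,2) (21,23) (18,22)]:
  edge (13,10)–(24,2): clear
  edge (24,2)–(21,23): clear
  edge (21,23)–(18,22): clear
  edge (18,22)–(13,10): clear
  midpoint (21/2,33/2) outside
  → clear
Obstacle 2 [(1,19) (6,1) (10,24)]:
  edge (1,19)–(6,1): clear
  edge (6,1)–(10,24): clear
  edge (10,24)–(1,19): clear
  midpoint (21/2,33/2) outside
  → clear

FREE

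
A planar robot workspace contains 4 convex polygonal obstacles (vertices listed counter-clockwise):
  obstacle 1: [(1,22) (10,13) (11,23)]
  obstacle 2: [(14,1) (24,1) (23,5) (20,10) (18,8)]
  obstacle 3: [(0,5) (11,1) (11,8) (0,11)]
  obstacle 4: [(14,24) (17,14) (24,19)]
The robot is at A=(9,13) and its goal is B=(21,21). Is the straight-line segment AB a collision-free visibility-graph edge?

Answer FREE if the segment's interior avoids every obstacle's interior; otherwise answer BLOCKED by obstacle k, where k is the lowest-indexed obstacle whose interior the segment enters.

Obstacle 1 [(1,22) (10,13) (11,23)]:
  edge (1,22)–(10,13): crosses AB
  edge (10,13)–(11,23): crosses AB
  edge (11,23)–(1,22): clear
  → BLOCKED
Obstacle 2 [(14,1) (24,1) (23,5) (20,10) (18,8)]:
  edge (14,1)–(24,1): clear
  edge (24,1)–(23,5): clear
  edge (23,5)–(20,10): clear
  edge (20,10)–(18,8): clear
  edge (18,8)–(14,1): clear
  midpoint (15,17) outside
  → clear
Obstacle 3 [(0,5) (11,1) (11,8) (0,11)]:
  edge (0,5)–(11,1): clear
  edge (11,1)–(11,8): clear
  edge (11,8)–(0,11): clear
  edge (0,11)–(0,5): clear
  midpoint (15,17) outside
  → clear
Obstacle 4 [(14,24) (17,14) (24,19)]:
  edge (14,24)–(17,14): crosses AB
  edge (17,14)–(24,19): clear
  edge (24,19)–(14,24): crosses AB
  → BLOCKED

BLOCKED by obstacle 1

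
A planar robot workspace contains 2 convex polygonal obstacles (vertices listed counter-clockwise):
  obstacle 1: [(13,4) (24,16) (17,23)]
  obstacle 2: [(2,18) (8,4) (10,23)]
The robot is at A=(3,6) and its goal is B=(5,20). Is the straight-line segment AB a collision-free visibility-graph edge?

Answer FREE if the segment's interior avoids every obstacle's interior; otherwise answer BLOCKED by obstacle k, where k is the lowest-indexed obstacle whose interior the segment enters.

BLOCKED by obstacle 2

Obstacle 1 [(13,4) (24,16) (17,23)]:
  edge (13,4)–(24,16): clear
  edge (24,16)–(17,23): clear
  edge (17,23)–(13,4): clear
  midpoint (4,13) outside
  → clear
Obstacle 2 [(2,18) (8,4) (10,23)]:
  edge (2,18)–(8,4): crosses AB
  edge (8,4)–(10,23): clear
  edge (10,23)–(2,18): crosses AB
  → BLOCKED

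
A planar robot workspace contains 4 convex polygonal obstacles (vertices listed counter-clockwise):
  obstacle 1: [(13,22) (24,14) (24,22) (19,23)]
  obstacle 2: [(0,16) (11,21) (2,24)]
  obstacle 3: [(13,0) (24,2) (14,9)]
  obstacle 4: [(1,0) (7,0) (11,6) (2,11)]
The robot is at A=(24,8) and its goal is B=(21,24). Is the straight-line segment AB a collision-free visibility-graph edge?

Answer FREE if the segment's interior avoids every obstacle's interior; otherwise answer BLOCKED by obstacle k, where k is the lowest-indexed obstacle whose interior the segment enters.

BLOCKED by obstacle 1

Obstacle 1 [(13,22) (24,14) (24,22) (19,23)]:
  edge (13,22)–(24,14): crosses AB
  edge (24,14)–(24,22): clear
  edge (24,22)–(19,23): crosses AB
  edge (19,23)–(13,22): clear
  → BLOCKED
Obstacle 2 [(0,16) (11,21) (2,24)]:
  edge (0,16)–(11,21): clear
  edge (11,21)–(2,24): clear
  edge (2,24)–(0,16): clear
  midpoint (45/2,16) outside
  → clear
Obstacle 3 [(13,0) (24,2) (14,9)]:
  edge (13,0)–(24,2): clear
  edge (24,2)–(14,9): clear
  edge (14,9)–(13,0): clear
  midpoint (45/2,16) outside
  → clear
Obstacle 4 [(1,0) (7,0) (11,6) (2,11)]:
  edge (1,0)–(7,0): clear
  edge (7,0)–(11,6): clear
  edge (11,6)–(2,11): clear
  edge (2,11)–(1,0): clear
  midpoint (45/2,16) outside
  → clear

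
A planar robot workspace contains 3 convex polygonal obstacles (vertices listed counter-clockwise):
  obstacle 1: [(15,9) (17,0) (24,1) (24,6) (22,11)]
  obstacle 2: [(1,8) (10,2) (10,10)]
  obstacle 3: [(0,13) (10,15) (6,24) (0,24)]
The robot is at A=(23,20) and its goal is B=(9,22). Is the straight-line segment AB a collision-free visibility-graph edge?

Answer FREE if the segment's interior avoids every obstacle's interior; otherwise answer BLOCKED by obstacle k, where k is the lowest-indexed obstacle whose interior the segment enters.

Obstacle 1 [(15,9) (17,0) (24,1) (24,6) (22,11)]:
  edge (15,9)–(17,0): clear
  edge (17,0)–(24,1): clear
  edge (24,1)–(24,6): clear
  edge (24,6)–(22,11): clear
  edge (22,11)–(15,9): clear
  midpoint (16,21) outside
  → clear
Obstacle 2 [(1,8) (10,2) (10,10)]:
  edge (1,8)–(10,2): clear
  edge (10,2)–(10,10): clear
  edge (10,10)–(1,8): clear
  midpoint (16,21) outside
  → clear
Obstacle 3 [(0,13) (10,15) (6,24) (0,24)]:
  edge (0,13)–(10,15): clear
  edge (10,15)–(6,24): clear
  edge (6,24)–(0,24): clear
  edge (0,24)–(0,13): clear
  midpoint (16,21) outside
  → clear

FREE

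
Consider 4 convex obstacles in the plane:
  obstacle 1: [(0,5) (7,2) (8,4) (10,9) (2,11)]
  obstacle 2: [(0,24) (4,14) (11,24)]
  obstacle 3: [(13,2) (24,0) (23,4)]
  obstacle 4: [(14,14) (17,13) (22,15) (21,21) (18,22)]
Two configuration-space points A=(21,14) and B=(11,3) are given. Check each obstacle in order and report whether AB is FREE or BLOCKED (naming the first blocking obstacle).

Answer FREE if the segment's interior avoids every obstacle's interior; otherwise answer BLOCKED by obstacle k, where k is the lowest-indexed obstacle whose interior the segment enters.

FREE

Obstacle 1 [(0,5) (7,2) (8,4) (10,9) (2,11)]:
  edge (0,5)–(7,2): clear
  edge (7,2)–(8,4): clear
  edge (8,4)–(10,9): clear
  edge (10,9)–(2,11): clear
  edge (2,11)–(0,5): clear
  midpoint (16,17/2) outside
  → clear
Obstacle 2 [(0,24) (4,14) (11,24)]:
  edge (0,24)–(4,14): clear
  edge (4,14)–(11,24): clear
  edge (11,24)–(0,24): clear
  midpoint (16,17/2) outside
  → clear
Obstacle 3 [(13,2) (24,0) (23,4)]:
  edge (13,2)–(24,0): clear
  edge (24,0)–(23,4): clear
  edge (23,4)–(13,2): clear
  midpoint (16,17/2) outside
  → clear
Obstacle 4 [(14,14) (17,13) (22,15) (21,21) (18,22)]:
  edge (14,14)–(17,13): clear
  edge (17,13)–(22,15): clear
  edge (22,15)–(21,21): clear
  edge (21,21)–(18,22): clear
  edge (18,22)–(14,14): clear
  midpoint (16,17/2) outside
  → clear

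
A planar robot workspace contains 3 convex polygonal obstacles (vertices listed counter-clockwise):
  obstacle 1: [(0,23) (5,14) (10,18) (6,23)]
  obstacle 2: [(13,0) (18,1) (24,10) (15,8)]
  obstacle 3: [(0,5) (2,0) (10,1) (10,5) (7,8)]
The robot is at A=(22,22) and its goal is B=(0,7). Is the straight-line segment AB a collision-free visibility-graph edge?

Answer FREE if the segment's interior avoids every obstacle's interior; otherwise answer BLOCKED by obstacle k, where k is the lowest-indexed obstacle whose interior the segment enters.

Obstacle 1 [(0,23) (5,14) (10,18) (6,23)]:
  edge (0,23)–(5,14): clear
  edge (5,14)–(10,18): clear
  edge (10,18)–(6,23): clear
  edge (6,23)–(0,23): clear
  midpoint (11,29/2) outside
  → clear
Obstacle 2 [(13,0) (18,1) (24,10) (15,8)]:
  edge (13,0)–(18,1): clear
  edge (18,1)–(24,10): clear
  edge (24,10)–(15,8): clear
  edge (15,8)–(13,0): clear
  midpoint (11,29/2) outside
  → clear
Obstacle 3 [(0,5) (2,0) (10,1) (10,5) (7,8)]:
  edge (0,5)–(2,0): clear
  edge (2,0)–(10,1): clear
  edge (10,1)–(10,5): clear
  edge (10,5)–(7,8): clear
  edge (7,8)–(0,5): clear
  midpoint (11,29/2) outside
  → clear

FREE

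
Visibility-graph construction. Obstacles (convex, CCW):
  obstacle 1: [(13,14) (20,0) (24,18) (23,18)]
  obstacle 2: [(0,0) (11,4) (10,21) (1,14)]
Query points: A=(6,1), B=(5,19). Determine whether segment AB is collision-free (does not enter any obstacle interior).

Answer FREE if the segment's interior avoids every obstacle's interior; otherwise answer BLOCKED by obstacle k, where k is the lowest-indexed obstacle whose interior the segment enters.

BLOCKED by obstacle 2

Obstacle 1 [(13,14) (20,0) (24,18) (23,18)]:
  edge (13,14)–(20,0): clear
  edge (20,0)–(24,18): clear
  edge (24,18)–(23,18): clear
  edge (23,18)–(13,14): clear
  midpoint (11/2,10) outside
  → clear
Obstacle 2 [(0,0) (11,4) (10,21) (1,14)]:
  edge (0,0)–(11,4): crosses AB
  edge (11,4)–(10,21): clear
  edge (10,21)–(1,14): crosses AB
  edge (1,14)–(0,0): clear
  → BLOCKED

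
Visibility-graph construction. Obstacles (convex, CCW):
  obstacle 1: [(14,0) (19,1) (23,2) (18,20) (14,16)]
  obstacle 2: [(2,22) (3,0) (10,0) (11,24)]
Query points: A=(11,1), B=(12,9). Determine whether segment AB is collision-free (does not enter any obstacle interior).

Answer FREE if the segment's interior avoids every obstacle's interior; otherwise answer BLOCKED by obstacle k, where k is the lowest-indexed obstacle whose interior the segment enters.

Obstacle 1 [(14,0) (19,1) (23,2) (18,20) (14,16)]:
  edge (14,0)–(19,1): clear
  edge (19,1)–(23,2): clear
  edge (23,2)–(18,20): clear
  edge (18,20)–(14,16): clear
  edge (14,16)–(14,0): clear
  midpoint (23/2,5) outside
  → clear
Obstacle 2 [(2,22) (3,0) (10,0) (11,24)]:
  edge (2,22)–(3,0): clear
  edge (3,0)–(10,0): clear
  edge (10,0)–(11,24): clear
  edge (11,24)–(2,22): clear
  midpoint (23/2,5) outside
  → clear

FREE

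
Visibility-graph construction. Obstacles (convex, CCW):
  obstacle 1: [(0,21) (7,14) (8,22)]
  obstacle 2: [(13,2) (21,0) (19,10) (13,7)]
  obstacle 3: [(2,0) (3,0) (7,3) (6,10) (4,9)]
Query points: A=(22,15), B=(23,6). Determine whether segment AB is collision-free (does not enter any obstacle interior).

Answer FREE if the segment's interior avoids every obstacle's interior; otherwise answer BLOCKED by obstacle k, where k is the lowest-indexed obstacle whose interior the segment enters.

Obstacle 1 [(0,21) (7,14) (8,22)]:
  edge (0,21)–(7,14): clear
  edge (7,14)–(8,22): clear
  edge (8,22)–(0,21): clear
  midpoint (45/2,21/2) outside
  → clear
Obstacle 2 [(13,2) (21,0) (19,10) (13,7)]:
  edge (13,2)–(21,0): clear
  edge (21,0)–(19,10): clear
  edge (19,10)–(13,7): clear
  edge (13,7)–(13,2): clear
  midpoint (45/2,21/2) outside
  → clear
Obstacle 3 [(2,0) (3,0) (7,3) (6,10) (4,9)]:
  edge (2,0)–(3,0): clear
  edge (3,0)–(7,3): clear
  edge (7,3)–(6,10): clear
  edge (6,10)–(4,9): clear
  edge (4,9)–(2,0): clear
  midpoint (45/2,21/2) outside
  → clear

FREE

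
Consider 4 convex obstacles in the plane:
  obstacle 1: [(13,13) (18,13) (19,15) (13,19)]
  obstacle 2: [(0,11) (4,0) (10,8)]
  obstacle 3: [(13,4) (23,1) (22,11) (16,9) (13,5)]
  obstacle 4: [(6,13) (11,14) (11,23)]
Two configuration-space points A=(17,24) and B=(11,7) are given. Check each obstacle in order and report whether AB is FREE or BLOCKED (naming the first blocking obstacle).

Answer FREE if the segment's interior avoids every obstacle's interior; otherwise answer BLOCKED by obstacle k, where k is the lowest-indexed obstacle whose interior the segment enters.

Obstacle 1 [(13,13) (18,13) (19,15) (13,19)]:
  edge (13,13)–(18,13): crosses AB
  edge (18,13)–(19,15): clear
  edge (19,15)–(13,19): crosses AB
  edge (13,19)–(13,13): clear
  → BLOCKED
Obstacle 2 [(0,11) (4,0) (10,8)]:
  edge (0,11)–(4,0): clear
  edge (4,0)–(10,8): clear
  edge (10,8)–(0,11): clear
  midpoint (14,31/2) outside
  → clear
Obstacle 3 [(13,4) (23,1) (22,11) (16,9) (13,5)]:
  edge (13,4)–(23,1): clear
  edge (23,1)–(22,11): clear
  edge (22,11)–(16,9): clear
  edge (16,9)–(13,5): clear
  edge (13,5)–(13,4): clear
  midpoint (14,31/2) outside
  → clear
Obstacle 4 [(6,13) (11,14) (11,23)]:
  edge (6,13)–(11,14): clear
  edge (11,14)–(11,23): clear
  edge (11,23)–(6,13): clear
  midpoint (14,31/2) outside
  → clear

BLOCKED by obstacle 1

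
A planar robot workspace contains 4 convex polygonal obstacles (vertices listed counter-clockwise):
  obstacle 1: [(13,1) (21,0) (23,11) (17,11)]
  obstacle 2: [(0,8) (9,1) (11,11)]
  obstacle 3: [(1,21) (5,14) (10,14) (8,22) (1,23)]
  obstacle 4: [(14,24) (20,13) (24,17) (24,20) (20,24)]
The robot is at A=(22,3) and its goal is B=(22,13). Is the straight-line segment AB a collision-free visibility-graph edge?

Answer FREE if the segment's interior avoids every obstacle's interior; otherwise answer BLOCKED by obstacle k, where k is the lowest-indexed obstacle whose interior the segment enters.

Obstacle 1 [(13,1) (21,0) (23,11) (17,11)]:
  edge (13,1)–(21,0): clear
  edge (21,0)–(23,11): crosses AB
  edge (23,11)–(17,11): crosses AB
  edge (17,11)–(13,1): clear
  → BLOCKED
Obstacle 2 [(0,8) (9,1) (11,11)]:
  edge (0,8)–(9,1): clear
  edge (9,1)–(11,11): clear
  edge (11,11)–(0,8): clear
  midpoint (22,8) outside
  → clear
Obstacle 3 [(1,21) (5,14) (10,14) (8,22) (1,23)]:
  edge (1,21)–(5,14): clear
  edge (5,14)–(10,14): clear
  edge (10,14)–(8,22): clear
  edge (8,22)–(1,23): clear
  edge (1,23)–(1,21): clear
  midpoint (22,8) outside
  → clear
Obstacle 4 [(14,24) (20,13) (24,17) (24,20) (20,24)]:
  edge (14,24)–(20,13): clear
  edge (20,13)–(24,17): clear
  edge (24,17)–(24,20): clear
  edge (24,20)–(20,24): clear
  edge (20,24)–(14,24): clear
  midpoint (22,8) outside
  → clear

BLOCKED by obstacle 1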